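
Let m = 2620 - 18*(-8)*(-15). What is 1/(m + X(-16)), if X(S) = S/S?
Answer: 1/461 ≈ 0.0021692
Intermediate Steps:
X(S) = 1
m = 460 (m = 2620 - (-144)*(-15) = 2620 - 1*2160 = 2620 - 2160 = 460)
1/(m + X(-16)) = 1/(460 + 1) = 1/461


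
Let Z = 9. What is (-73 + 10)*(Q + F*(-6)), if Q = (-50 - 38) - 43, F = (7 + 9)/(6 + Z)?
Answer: 43281/5 ≈ 8656.2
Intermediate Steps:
F = 16/15 (F = (7 + 9)/(6 + 9) = 16/15 ≈ 1.0667)
Q = -131 (Q = -88 - 43 = -131)
(-73 + 10)*(Q + F*(-6)) = (-73 + 10)*(-131 + (16/15)*(-6)) = -63*(-131 - 32/5) = -63*(-687/5) = 43281/5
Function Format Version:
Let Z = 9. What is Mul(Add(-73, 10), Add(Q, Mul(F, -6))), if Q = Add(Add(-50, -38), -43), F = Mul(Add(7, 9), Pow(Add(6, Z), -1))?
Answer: Rational(43281, 5) ≈ 8656.2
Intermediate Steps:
F = Rational(16, 15) (F = Mul(Add(7, 9), Pow(Add(6, 9), -1)) = Mul(16, Pow(15, -1)) = Mul(16, Rational(1, 15)) = Rational(16, 15) ≈ 1.0667)
Q = -131 (Q = Add(-88, -43) = -131)
Mul(Add(-73, 10), Add(Q, Mul(F, -6))) = Mul(Add(-73, 10), Add(-131, Mul(Rational(16, 15), -6))) = Mul(-63, Add(-131, Rational(-32, 5))) = Mul(-63, Rational(-687, 5)) = Rational(43281, 5)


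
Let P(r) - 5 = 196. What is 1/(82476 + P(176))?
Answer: 1/82677 ≈ 1.2095e-5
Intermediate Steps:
P(r) = 201 (P(r) = 5 + 196 = 201)
1/(82476 + P(176)) = 1/(82476 + 201) = 1/82677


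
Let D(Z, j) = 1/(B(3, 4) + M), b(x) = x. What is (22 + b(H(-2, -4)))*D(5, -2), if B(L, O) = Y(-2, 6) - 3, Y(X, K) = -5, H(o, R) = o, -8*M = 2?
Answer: -80/33 ≈ -2.4242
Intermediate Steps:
M = -1/4 (M = -1/8*2 = -1/4 ≈ -0.25000)
B(L, O) = -8 (B(L, O) = -5 - 3 = -8)
D(Z, j) = -4/33 (D(Z, j) = 1/(-8 - 1/4) = 1/(-33/4) = -4/33)
(22 + b(H(-2, -4)))*D(5, -2) = (22 - 2)*(-4/33) = 20*(-4/33) = -80/33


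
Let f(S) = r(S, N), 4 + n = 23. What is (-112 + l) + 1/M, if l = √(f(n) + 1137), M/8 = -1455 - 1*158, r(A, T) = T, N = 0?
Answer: -1445249/12904 + √1137 ≈ -78.281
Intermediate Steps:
n = 19 (n = -4 + 23 = 19)
f(S) = 0
M = -12904 (M = 8*(-1455 - 1*158) = 8*(-1455 - 158) = 8*(-1613) = -12904)
l = √1137 (l = √(0 + 1137) = √1137 ≈ 33.719)
(-112 + l) + 1/M = (-112 + √1137) + 1/(-12904) = (-112 + √1137) - 1/12904 = -1445249/12904 + √1137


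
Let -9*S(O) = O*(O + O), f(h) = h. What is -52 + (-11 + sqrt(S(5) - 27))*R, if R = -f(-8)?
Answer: -140 + 8*I*sqrt(293)/3 ≈ -140.0 + 45.646*I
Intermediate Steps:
S(O) = -2*O**2/9 (S(O) = -O*(O + O)/9 = -O*2*O/9 = -2*O**2/9)
R = 8 (R = -1*(-8) = 8)
-52 + (-11 + sqrt(S(5) - 27))*R = -52 + (-11 + sqrt(-2/9*5**2 - 27))*8 = -52 + (-11 + sqrt(-2/9*25 - 27))*8 = -52 + (-11 + sqrt(-50/9 - 27))*8 = -52 + (-11 + sqrt(-293/9))*8 = -52 + (-11 + I*sqrt(293)/3)*8 = -52 + (-88 + 8*I*sqrt(293)/3) = -140 + 8*I*sqrt(293)/3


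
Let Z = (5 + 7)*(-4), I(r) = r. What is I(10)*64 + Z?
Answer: 592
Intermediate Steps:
Z = -48 (Z = 12*(-4) = -48)
I(10)*64 + Z = 10*64 - 48 = 640 - 48 = 592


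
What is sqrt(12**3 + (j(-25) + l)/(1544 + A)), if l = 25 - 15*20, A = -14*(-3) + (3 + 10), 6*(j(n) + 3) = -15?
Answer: 7*sqrt(40069874)/1066 ≈ 41.567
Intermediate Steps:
j(n) = -11/2 (j(n) = -3 + (1/6)*(-15) = -3 - 5/2 = -11/2)
A = 55 (A = 42 + 13 = 55)
l = -275 (l = 25 - 300 = -275)
sqrt(12**3 + (j(-25) + l)/(1544 + A)) = sqrt(12**3 + (-11/2 - 275)/(1544 + 55)) = sqrt(1728 - 561/2/1599) = sqrt(1728 - 561/2*1/1599) = sqrt(1728 - 187/1066) = sqrt(1841861/1066) = 7*sqrt(40069874)/1066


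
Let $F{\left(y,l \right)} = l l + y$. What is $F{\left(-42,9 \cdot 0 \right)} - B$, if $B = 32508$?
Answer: $-32550$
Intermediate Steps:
$F{\left(y,l \right)} = y + l^{2}$ ($F{\left(y,l \right)} = l^{2} + y = y + l^{2}$)
$F{\left(-42,9 \cdot 0 \right)} - B = \left(-42 + \left(9 \cdot 0\right)^{2}\right) - 32508 = \left(-42 + 0^{2}\right) - 32508 = \left(-42 + 0\right) - 32508 = -42 - 32508 = -32550$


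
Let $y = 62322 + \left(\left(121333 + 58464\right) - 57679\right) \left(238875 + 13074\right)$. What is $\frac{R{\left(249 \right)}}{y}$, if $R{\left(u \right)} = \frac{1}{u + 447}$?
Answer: $\frac{1}{21414228931584} \approx 4.6698 \cdot 10^{-14}$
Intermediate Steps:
$R{\left(u \right)} = \frac{1}{447 + u}$
$y = 30767570304$ ($y = 62322 + \left(179797 - 57679\right) 251949 = 62322 + 122118 \cdot 251949 = 62322 + 30767507982 = 30767570304$)
$\frac{R{\left(249 \right)}}{y} = \frac{1}{\left(447 + 249\right) 30767570304} = \frac{1}{696} \cdot \frac{1}{30767570304} = \frac{1}{21414228931584}$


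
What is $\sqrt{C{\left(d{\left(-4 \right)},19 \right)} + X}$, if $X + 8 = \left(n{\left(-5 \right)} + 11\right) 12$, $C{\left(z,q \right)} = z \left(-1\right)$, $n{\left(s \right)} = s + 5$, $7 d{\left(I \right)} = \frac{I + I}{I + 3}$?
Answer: $\frac{2 \sqrt{1505}}{7} \approx 11.084$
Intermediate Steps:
$d{\left(I \right)} = \frac{2 I}{7 \left(3 + I\right)}$ ($d{\left(I \right)} = \frac{\left(I + I\right) \frac{1}{I + 3}}{7} = \frac{2 I \frac{1}{3 + I}}{7} = \frac{2 I}{7 \left(3 + I\right)}$)
$n{\left(s \right)} = 5 + s$
$C{\left(z,q \right)} = - z$
$X = 124$ ($X = -8 + \left(\left(5 - 5\right) + 11\right) 12 = -8 + \left(0 + 11\right) 12 = -8 + 11 \cdot 12 = -8 + 132 = 124$)
$\sqrt{C{\left(d{\left(-4 \right)},19 \right)} + X} = \sqrt{- \frac{2 \left(-4\right)}{7 \left(3 - 4\right)} + 124} = \sqrt{- \frac{2 \left(-4\right)}{7 \left(-1\right)} + 124} = \sqrt{- \frac{2 \left(-4\right) \left(-1\right)}{7} + 124} = \sqrt{\left(-1\right) \frac{8}{7} + 124} = \sqrt{- \frac{8}{7} + 124} = \sqrt{\frac{860}{7}} = \frac{2 \sqrt{1505}}{7}$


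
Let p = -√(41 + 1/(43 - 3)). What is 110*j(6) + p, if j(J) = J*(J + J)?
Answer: 7920 - √16410/20 ≈ 7913.6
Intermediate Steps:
j(J) = 2*J² (j(J) = J*(2*J) = 2*J²)
p = -√16410/20 (p = -√(41 + 1/40) = -√(1641/40) = -√16410/20 ≈ -6.4051)
110*j(6) + p = 110*(2*6²) - √16410/20 = 110*(2*36) - √16410/20 = 110*72 - √16410/20 = 7920 - √16410/20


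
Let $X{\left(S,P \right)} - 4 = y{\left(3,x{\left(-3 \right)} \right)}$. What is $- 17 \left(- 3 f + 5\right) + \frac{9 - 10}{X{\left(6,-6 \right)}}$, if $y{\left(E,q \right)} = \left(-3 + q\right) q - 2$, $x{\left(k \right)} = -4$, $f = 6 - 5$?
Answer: $- \frac{1021}{30} \approx -34.033$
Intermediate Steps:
$f = 1$
$y{\left(E,q \right)} = -2 + q \left(-3 + q\right)$ ($y{\left(E,q \right)} = q \left(-3 + q\right) - 2 = -2 + q \left(-3 + q\right)$)
$X{\left(S,P \right)} = 30$ ($X{\left(S,P \right)} = 4 - \left(-10 - 16\right) = 4 + \left(-2 + 16 + 12\right) = 4 + 26 = 30$)
$- 17 \left(- 3 f + 5\right) + \frac{9 - 10}{X{\left(6,-6 \right)}} = - 17 \left(\left(-3\right) 1 + 5\right) + \frac{9 - 10}{30} = - 17 \left(-3 + 5\right) + \left(9 - 10\right) \frac{1}{30} = \left(-17\right) 2 - \frac{1}{30} = -34 - \frac{1}{30} = - \frac{1021}{30}$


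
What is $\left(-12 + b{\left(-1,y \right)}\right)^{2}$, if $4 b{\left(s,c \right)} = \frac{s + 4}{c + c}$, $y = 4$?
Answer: $\frac{145161}{1024} \approx 141.76$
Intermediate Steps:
$b{\left(s,c \right)} = \frac{4 + s}{8 c}$ ($b{\left(s,c \right)} = \frac{\left(s + 4\right) \frac{1}{c + c}}{4} = \frac{\left(4 + s\right) \frac{1}{2 c}}{4} = \frac{\frac{1}{2} \frac{1}{c} \left(4 + s\right)}{4} = \frac{4 + s}{8 c}$)
$\left(-12 + b{\left(-1,y \right)}\right)^{2} = \left(-12 + \frac{4 - 1}{8 \cdot 4}\right)^{2} = \left(-12 + \frac{1}{8} \cdot \frac{1}{4} \cdot 3\right)^{2} = \left(-12 + \frac{3}{32}\right)^{2} = \left(- \frac{381}{32}\right)^{2} = \frac{145161}{1024}$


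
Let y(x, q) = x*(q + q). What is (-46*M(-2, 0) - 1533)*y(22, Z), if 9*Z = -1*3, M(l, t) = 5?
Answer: 77572/3 ≈ 25857.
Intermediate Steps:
Z = -1/3 (Z = (-1*3)/9 = (1/9)*(-3) = -1/3 ≈ -0.33333)
y(x, q) = 2*q*x (y(x, q) = x*(2*q) = 2*q*x)
(-46*M(-2, 0) - 1533)*y(22, Z) = (-46*5 - 1533)*(2*(-1/3)*22) = (-230 - 1533)*(-44/3) = -1763*(-44/3) = 77572/3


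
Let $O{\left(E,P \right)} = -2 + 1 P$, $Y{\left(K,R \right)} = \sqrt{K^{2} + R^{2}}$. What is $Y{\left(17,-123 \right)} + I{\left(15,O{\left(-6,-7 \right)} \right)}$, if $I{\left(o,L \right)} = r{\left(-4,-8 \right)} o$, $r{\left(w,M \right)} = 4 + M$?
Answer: $-60 + \sqrt{15418} \approx 64.169$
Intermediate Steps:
$O{\left(E,P \right)} = -2 + P$
$I{\left(o,L \right)} = - 4 o$ ($I{\left(o,L \right)} = \left(4 - 8\right) o = - 4 o$)
$Y{\left(17,-123 \right)} + I{\left(15,O{\left(-6,-7 \right)} \right)} = \sqrt{17^{2} + \left(-123\right)^{2}} - 60 = \sqrt{289 + 15129} - 60 = \sqrt{15418} - 60 = -60 + \sqrt{15418}$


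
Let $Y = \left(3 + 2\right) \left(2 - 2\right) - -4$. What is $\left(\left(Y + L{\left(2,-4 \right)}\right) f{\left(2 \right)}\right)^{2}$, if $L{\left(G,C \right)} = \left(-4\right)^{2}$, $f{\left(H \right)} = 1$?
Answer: $400$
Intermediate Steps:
$L{\left(G,C \right)} = 16$
$Y = 4$ ($Y = 5 \cdot 0 + 4 = 0 + 4 = 4$)
$\left(\left(Y + L{\left(2,-4 \right)}\right) f{\left(2 \right)}\right)^{2} = \left(\left(4 + 16\right) 1\right)^{2} = \left(20 \cdot 1\right)^{2} = 20^{2} = 400$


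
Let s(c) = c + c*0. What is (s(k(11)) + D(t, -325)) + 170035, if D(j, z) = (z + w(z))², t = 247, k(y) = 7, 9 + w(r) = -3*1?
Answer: 283611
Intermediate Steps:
w(r) = -12 (w(r) = -9 - 3*1 = -9 - 3 = -12)
s(c) = c (s(c) = c + 0 = c)
D(j, z) = (-12 + z)² (D(j, z) = (z - 12)² = (-12 + z)²)
(s(k(11)) + D(t, -325)) + 170035 = (7 + (-12 - 325)²) + 170035 = (7 + (-337)²) + 170035 = (7 + 113569) + 170035 = 113576 + 170035 = 283611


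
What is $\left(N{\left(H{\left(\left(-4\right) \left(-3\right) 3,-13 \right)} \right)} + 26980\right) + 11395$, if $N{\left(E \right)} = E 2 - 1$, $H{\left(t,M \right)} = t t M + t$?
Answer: $4750$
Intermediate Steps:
$H{\left(t,M \right)} = t + M t^{2}$ ($H{\left(t,M \right)} = t^{2} M + t = M t^{2} + t = t + M t^{2}$)
$N{\left(E \right)} = -1 + 2 E$ ($N{\left(E \right)} = 2 E - 1 = -1 + 2 E$)
$\left(N{\left(H{\left(\left(-4\right) \left(-3\right) 3,-13 \right)} \right)} + 26980\right) + 11395 = \left(\left(-1 + 2 \left(-4\right) \left(-3\right) 3 \left(1 - 13 \left(-4\right) \left(-3\right) 3\right)\right) + 26980\right) + 11395 = \left(\left(-1 + 2 \cdot 12 \cdot 3 \left(1 - 13 \cdot 12 \cdot 3\right)\right) + 26980\right) + 11395 = \left(\left(-1 + 2 \cdot 36 \left(1 - 468\right)\right) + 26980\right) + 11395 = \left(\left(-1 + 2 \cdot 36 \left(-467\right)\right) + 26980\right) + 11395 = \left(\left(-1 + 2 \left(-16812\right)\right) + 26980\right) + 11395 = \left(\left(-1 - 33624\right) + 26980\right) + 11395 = \left(-33625 + 26980\right) + 11395 = -6645 + 11395 = 4750$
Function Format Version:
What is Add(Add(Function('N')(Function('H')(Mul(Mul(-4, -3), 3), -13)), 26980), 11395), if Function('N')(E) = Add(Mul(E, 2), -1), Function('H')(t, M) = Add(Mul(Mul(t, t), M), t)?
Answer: 4750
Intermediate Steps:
Function('H')(t, M) = Add(t, Mul(M, Pow(t, 2))) (Function('H')(t, M) = Add(Mul(Pow(t, 2), M), t) = Add(Mul(M, Pow(t, 2)), t) = Add(t, Mul(M, Pow(t, 2))))
Function('N')(E) = Add(-1, Mul(2, E)) (Function('N')(E) = Add(Mul(2, E), -1) = Add(-1, Mul(2, E)))
Add(Add(Function('N')(Function('H')(Mul(Mul(-4, -3), 3), -13)), 26980), 11395) = Add(Add(Add(-1, Mul(2, Mul(Mul(Mul(-4, -3), 3), Add(1, Mul(-13, Mul(Mul(-4, -3), 3)))))), 26980), 11395) = Add(Add(Add(-1, Mul(2, Mul(Mul(12, 3), Add(1, Mul(-13, Mul(12, 3)))))), 26980), 11395) = Add(Add(Add(-1, Mul(2, Mul(36, Add(1, Mul(-13, 36))))), 26980), 11395) = Add(Add(Add(-1, Mul(2, Mul(36, Add(1, -468)))), 26980), 11395) = Add(Add(Add(-1, Mul(2, Mul(36, -467))), 26980), 11395) = Add(Add(Add(-1, Mul(2, -16812)), 26980), 11395) = Add(Add(Add(-1, -33624), 26980), 11395) = Add(Add(-33625, 26980), 11395) = Add(-6645, 11395) = 4750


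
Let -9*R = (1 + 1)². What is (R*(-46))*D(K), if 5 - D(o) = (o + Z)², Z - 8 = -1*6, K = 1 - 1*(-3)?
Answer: -5704/9 ≈ -633.78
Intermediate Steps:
K = 4 (K = 1 + 3 = 4)
Z = 2 (Z = 8 - 1*6 = 8 - 6 = 2)
D(o) = 5 - (2 + o)² (D(o) = 5 - (o + 2)² = 5 - (2 + o)²)
R = -4/9 (R = -(1 + 1)²/9 = -⅑*2² = -⅑*4 = -4/9 ≈ -0.44444)
(R*(-46))*D(K) = (-4/9*(-46))*(5 - (2 + 4)²) = 184*(5 - 1*6²)/9 = 184*(5 - 1*36)/9 = 184*(5 - 36)/9 = (184/9)*(-31) = -5704/9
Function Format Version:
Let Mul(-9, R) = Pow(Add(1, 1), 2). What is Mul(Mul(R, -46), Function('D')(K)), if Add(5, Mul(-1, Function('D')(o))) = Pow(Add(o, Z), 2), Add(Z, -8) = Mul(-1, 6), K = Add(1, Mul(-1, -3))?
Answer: Rational(-5704, 9) ≈ -633.78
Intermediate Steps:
K = 4 (K = Add(1, 3) = 4)
Z = 2 (Z = Add(8, Mul(-1, 6)) = Add(8, -6) = 2)
Function('D')(o) = Add(5, Mul(-1, Pow(Add(2, o), 2))) (Function('D')(o) = Add(5, Mul(-1, Pow(Add(o, 2), 2))) = Add(5, Mul(-1, Pow(Add(2, o), 2))))
R = Rational(-4, 9) (R = Mul(Rational(-1, 9), Pow(Add(1, 1), 2)) = Mul(Rational(-1, 9), Pow(2, 2)) = Mul(Rational(-1, 9), 4) = Rational(-4, 9) ≈ -0.44444)
Mul(Mul(R, -46), Function('D')(K)) = Mul(Mul(Rational(-4, 9), -46), Add(5, Mul(-1, Pow(Add(2, 4), 2)))) = Mul(Rational(184, 9), Add(5, Mul(-1, Pow(6, 2)))) = Mul(Rational(184, 9), Add(5, Mul(-1, 36))) = Mul(Rational(184, 9), Add(5, -36)) = Mul(Rational(184, 9), -31) = Rational(-5704, 9)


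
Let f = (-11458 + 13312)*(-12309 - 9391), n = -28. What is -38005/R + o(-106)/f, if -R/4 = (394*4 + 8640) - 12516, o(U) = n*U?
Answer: -1092169189/264380400 ≈ -4.1311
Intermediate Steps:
f = -40231800 (f = 1854*(-21700) = -40231800)
o(U) = -28*U
R = 9200 (R = -4*((394*4 + 8640) - 12516) = -4*((1576 + 8640) - 12516) = -4*(10216 - 12516) = -4*(-2300) = 9200)
-38005/R + o(-106)/f = -38005/9200 - 28*(-106)/(-40231800) = -38005*1/9200 + 2968*(-1/40231800) = -7601/1840 - 53/718425 = -1092169189/264380400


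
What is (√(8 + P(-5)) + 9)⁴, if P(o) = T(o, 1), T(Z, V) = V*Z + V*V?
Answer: 14641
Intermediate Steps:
T(Z, V) = V² + V*Z (T(Z, V) = V*Z + V² = V² + V*Z)
P(o) = 1 + o (P(o) = 1*(1 + o) = 1 + o)
(√(8 + P(-5)) + 9)⁴ = (√(8 + (1 - 5)) + 9)⁴ = (√(8 - 4) + 9)⁴ = (√4 + 9)⁴ = (2 + 9)⁴ = 11⁴ = 14641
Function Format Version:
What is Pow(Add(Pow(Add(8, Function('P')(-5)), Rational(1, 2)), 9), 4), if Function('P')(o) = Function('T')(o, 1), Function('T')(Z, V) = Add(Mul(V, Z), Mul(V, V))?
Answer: 14641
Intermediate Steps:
Function('T')(Z, V) = Add(Pow(V, 2), Mul(V, Z)) (Function('T')(Z, V) = Add(Mul(V, Z), Pow(V, 2)) = Add(Pow(V, 2), Mul(V, Z)))
Function('P')(o) = Add(1, o) (Function('P')(o) = Mul(1, Add(1, o)) = Add(1, o))
Pow(Add(Pow(Add(8, Function('P')(-5)), Rational(1, 2)), 9), 4) = Pow(Add(Pow(Add(8, Add(1, -5)), Rational(1, 2)), 9), 4) = Pow(Add(Pow(Add(8, -4), Rational(1, 2)), 9), 4) = Pow(Add(Pow(4, Rational(1, 2)), 9), 4) = Pow(Add(2, 9), 4) = Pow(11, 4) = 14641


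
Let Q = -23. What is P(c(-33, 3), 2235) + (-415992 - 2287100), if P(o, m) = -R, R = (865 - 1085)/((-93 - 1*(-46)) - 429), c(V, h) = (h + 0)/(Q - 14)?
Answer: -321668003/119 ≈ -2.7031e+6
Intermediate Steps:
c(V, h) = -h/37 (c(V, h) = (h + 0)/(-23 - 14) = h/(-37) = h*(-1/37) = -h/37)
R = 55/119 (R = -220/((-93 + 46) - 429) = -220/(-47 - 429) = -220/(-476) = -220*(-1/476) = 55/119 ≈ 0.46218)
P(o, m) = -55/119 (P(o, m) = -1*55/119 = -55/119)
P(c(-33, 3), 2235) + (-415992 - 2287100) = -55/119 + (-415992 - 2287100) = -55/119 - 2703092 = -321668003/119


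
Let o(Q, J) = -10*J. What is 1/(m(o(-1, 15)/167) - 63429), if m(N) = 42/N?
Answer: -25/1586894 ≈ -1.5754e-5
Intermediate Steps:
1/(m(o(-1, 15)/167) - 63429) = 1/(42/((-10*15/167)) - 63429) = 1/(42/((-150*1/167)) - 63429) = 1/(42/(-150/167) - 63429) = 1/(42*(-167/150) - 63429) = 1/(-1169/25 - 63429) = 1/(-1586894/25) = -25/1586894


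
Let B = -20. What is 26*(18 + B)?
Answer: -52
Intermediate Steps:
26*(18 + B) = 26*(18 - 20) = 26*(-2) = -52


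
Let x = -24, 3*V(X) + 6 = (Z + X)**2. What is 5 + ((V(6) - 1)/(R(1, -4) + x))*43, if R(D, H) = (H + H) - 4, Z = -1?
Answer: -37/27 ≈ -1.3704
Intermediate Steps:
V(X) = -2 + (-1 + X)**2/3
R(D, H) = -4 + 2*H (R(D, H) = 2*H - 4 = -4 + 2*H)
5 + ((V(6) - 1)/(R(1, -4) + x))*43 = 5 + (((-2 + (-1 + 6)**2/3) - 1)/((-4 + 2*(-4)) - 24))*43 = 5 + (((-2 + (1/3)*5**2) - 1)/((-4 - 8) - 24))*43 = 5 + (((-2 + (1/3)*25) - 1)/(-12 - 24))*43 = 5 + (((-2 + 25/3) - 1)/(-36))*43 = 5 + ((19/3 - 1)*(-1/36))*43 = 5 + ((16/3)*(-1/36))*43 = 5 - 4/27*43 = 5 - 172/27 = -37/27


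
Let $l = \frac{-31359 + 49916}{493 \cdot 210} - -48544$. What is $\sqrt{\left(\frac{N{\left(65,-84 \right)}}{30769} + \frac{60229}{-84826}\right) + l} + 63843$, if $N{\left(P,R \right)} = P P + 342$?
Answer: $63843 + \frac{\sqrt{5375727524553858866824439415}}{332776427235} \approx 64063.0$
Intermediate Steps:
$N{\left(P,R \right)} = 342 + P^{2}$ ($N{\left(P,R \right)} = P^{2} + 342 = 342 + P^{2}$)
$l = \frac{717968411}{14790}$ ($l = \frac{18557}{103530} + 48544 = 18557 \cdot \frac{1}{103530} + 48544 = \frac{2651}{14790} + 48544 = \frac{717968411}{14790} \approx 48544.0$)
$\sqrt{\left(\frac{N{\left(65,-84 \right)}}{30769} + \frac{60229}{-84826}\right) + l} + 63843 = \sqrt{\left(\frac{342 + 65^{2}}{30769} + \frac{60229}{-84826}\right) + \frac{717968411}{14790}} + 63843 = \sqrt{\left(\left(342 + 4225\right) \frac{1}{30769} + 60229 \left(- \frac{1}{84826}\right)\right) + \frac{717968411}{14790}} + 63843 = \sqrt{\left(4567 \cdot \frac{1}{30769} - \frac{60229}{84826}\right) + \frac{717968411}{14790}} + 63843 = \sqrt{\left(\frac{4567}{30769} - \frac{60229}{84826}\right) + \frac{717968411}{14790}} + 63843 = \sqrt{- \frac{1465785759}{2610011194} + \frac{717968411}{14790}} + 63843 = \sqrt{\frac{16154171643767389}{332776427235}} + 63843 = \frac{\sqrt{5375727524553858866824439415}}{332776427235} + 63843 = 63843 + \frac{\sqrt{5375727524553858866824439415}}{332776427235}$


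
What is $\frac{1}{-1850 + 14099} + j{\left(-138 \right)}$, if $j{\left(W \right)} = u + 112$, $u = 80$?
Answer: $\frac{2351809}{12249} \approx 192.0$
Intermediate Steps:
$j{\left(W \right)} = 192$ ($j{\left(W \right)} = 80 + 112 = 192$)
$\frac{1}{-1850 + 14099} + j{\left(-138 \right)} = \frac{1}{-1850 + 14099} + 192 = \frac{1}{12249} + 192 = \frac{2351809}{12249}$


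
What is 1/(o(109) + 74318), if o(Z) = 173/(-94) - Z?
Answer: 94/6975473 ≈ 1.3476e-5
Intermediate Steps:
o(Z) = -173/94 - Z (o(Z) = 173*(-1/94) - Z = -173/94 - Z)
1/(o(109) + 74318) = 1/((-173/94 - 1*109) + 74318) = 1/((-173/94 - 109) + 74318) = 1/(-10419/94 + 74318) = 1/(6975473/94) = 94/6975473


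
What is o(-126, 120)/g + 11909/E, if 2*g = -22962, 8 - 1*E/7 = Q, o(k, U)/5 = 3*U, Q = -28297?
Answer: -73305257/758262645 ≈ -0.096675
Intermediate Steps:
o(k, U) = 15*U (o(k, U) = 5*(3*U) = 15*U)
E = 198135 (E = 56 - 7*(-28297) = 56 + 198079 = 198135)
g = -11481 (g = (1/2)*(-22962) = -11481)
o(-126, 120)/g + 11909/E = (15*120)/(-11481) + 11909/198135 = 1800*(-1/11481) + 11909*(1/198135) = -600/3827 + 11909/198135 = -73305257/758262645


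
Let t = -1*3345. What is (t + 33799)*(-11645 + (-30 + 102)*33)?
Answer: -282278126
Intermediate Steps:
t = -3345
(t + 33799)*(-11645 + (-30 + 102)*33) = (-3345 + 33799)*(-11645 + (-30 + 102)*33) = 30454*(-11645 + 72*33) = 30454*(-11645 + 2376) = 30454*(-9269) = -282278126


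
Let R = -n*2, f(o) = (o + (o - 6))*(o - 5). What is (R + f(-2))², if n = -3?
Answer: 5776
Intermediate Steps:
f(o) = (-6 + 2*o)*(-5 + o) (f(o) = (o + (-6 + o))*(-5 + o) = (-6 + 2*o)*(-5 + o))
R = 6 (R = -(-3)*2 = -1*(-6) = 6)
(R + f(-2))² = (6 + (30 - 16*(-2) + 2*(-2)²))² = (6 + (30 + 32 + 2*4))² = (6 + (30 + 32 + 8))² = (6 + 70)² = 76² = 5776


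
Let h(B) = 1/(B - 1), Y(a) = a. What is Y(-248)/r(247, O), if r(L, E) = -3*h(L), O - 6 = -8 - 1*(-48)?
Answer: 20336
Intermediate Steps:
O = 46 (O = 6 + (-8 - 1*(-48)) = 6 + (-8 + 48) = 6 + 40 = 46)
h(B) = 1/(-1 + B)
r(L, E) = -3/(-1 + L)
Y(-248)/r(247, O) = -248/((-3/(-1 + 247))) = -248/((-3/246)) = -248/((-3*1/246)) = -248/(-1/82) = -248*(-82) = 20336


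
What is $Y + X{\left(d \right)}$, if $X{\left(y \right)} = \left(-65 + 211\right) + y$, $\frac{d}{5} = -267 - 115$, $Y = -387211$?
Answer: $-388975$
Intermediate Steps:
$d = -1910$ ($d = 5 \left(-267 - 115\right) = 5 \left(-382\right) = -1910$)
$X{\left(y \right)} = 146 + y$
$Y + X{\left(d \right)} = -387211 + \left(146 - 1910\right) = -387211 - 1764 = -388975$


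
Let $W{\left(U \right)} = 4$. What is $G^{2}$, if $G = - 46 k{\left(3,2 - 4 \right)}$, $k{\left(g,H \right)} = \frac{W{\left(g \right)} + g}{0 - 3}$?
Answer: $\frac{103684}{9} \approx 11520.0$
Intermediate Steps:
$k{\left(g,H \right)} = - \frac{4}{3} - \frac{g}{3}$ ($k{\left(g,H \right)} = \frac{4 + g}{0 - 3} = \frac{4 + g}{-3} = \left(4 + g\right) \left(- \frac{1}{3}\right) = - \frac{4}{3} - \frac{g}{3}$)
$G = \frac{322}{3}$ ($G = - 46 \left(- \frac{4}{3} - 1\right) = \left(-46\right) \left(- \frac{7}{3}\right) = \frac{322}{3} \approx 107.33$)
$G^{2} = \left(\frac{322}{3}\right)^{2} = \frac{103684}{9}$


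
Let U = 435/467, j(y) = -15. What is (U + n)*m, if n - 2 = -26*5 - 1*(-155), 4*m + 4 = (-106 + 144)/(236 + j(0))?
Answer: -2758806/103207 ≈ -26.731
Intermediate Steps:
U = 435/467 (U = 435*(1/467) = 435/467 ≈ 0.93148)
m = -423/442 (m = -1 + ((-106 + 144)/(236 - 15))/4 = -1 + (38/221)/4 = -1 + (38*(1/221))/4 = -1 + (¼)*(38/221) = -1 + 19/442 = -423/442 ≈ -0.95701)
n = 27 (n = 2 + (-26*5 - 1*(-155)) = 2 + (-130 + 155) = 2 + 25 = 27)
(U + n)*m = (435/467 + 27)*(-423/442) = (13044/467)*(-423/442) = -2758806/103207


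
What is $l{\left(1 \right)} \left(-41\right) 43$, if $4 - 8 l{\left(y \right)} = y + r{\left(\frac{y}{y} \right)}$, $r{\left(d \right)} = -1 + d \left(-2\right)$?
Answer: $- \frac{5289}{4} \approx -1322.3$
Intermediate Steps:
$r{\left(d \right)} = -1 - 2 d$
$l{\left(y \right)} = \frac{7}{8} - \frac{y}{8}$ ($l{\left(y \right)} = \frac{1}{2} - \frac{y - \left(1 + 2 \frac{y}{y}\right)}{8} = \frac{1}{2} - \frac{y - 3}{8} = \frac{1}{2} - \frac{-3 + y}{8} = \frac{1}{2} - \left(- \frac{3}{8} + \frac{y}{8}\right) = \frac{7}{8} - \frac{y}{8}$)
$l{\left(1 \right)} \left(-41\right) 43 = \left(\frac{7}{8} - \frac{1}{8}\right) \left(-41\right) 43 = \frac{3}{4} \left(-41\right) 43 = \left(- \frac{123}{4}\right) 43 = - \frac{5289}{4}$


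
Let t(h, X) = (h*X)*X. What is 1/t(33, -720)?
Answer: 1/17107200 ≈ 5.8455e-8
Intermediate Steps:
t(h, X) = h*X² (t(h, X) = (X*h)*X = h*X²)
1/t(33, -720) = 1/(33*(-720)²) = 1/(33*518400) = 1/17107200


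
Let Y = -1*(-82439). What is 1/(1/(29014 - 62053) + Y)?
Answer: 33039/2723702120 ≈ 1.2130e-5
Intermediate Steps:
Y = 82439
1/(1/(29014 - 62053) + Y) = 1/(1/(29014 - 62053) + 82439) = 1/(1/(-33039) + 82439) = 1/(-1/33039 + 82439) = 1/(2723702120/33039) = 33039/2723702120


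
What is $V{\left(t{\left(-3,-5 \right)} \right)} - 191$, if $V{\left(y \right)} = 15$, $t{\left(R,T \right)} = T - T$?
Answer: $-176$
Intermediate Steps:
$t{\left(R,T \right)} = 0$
$V{\left(t{\left(-3,-5 \right)} \right)} - 191 = 15 - 191 = -176$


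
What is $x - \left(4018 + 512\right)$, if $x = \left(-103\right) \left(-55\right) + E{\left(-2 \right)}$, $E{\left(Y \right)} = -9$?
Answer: $1126$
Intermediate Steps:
$x = 5656$ ($x = \left(-103\right) \left(-55\right) - 9 = 5665 - 9 = 5656$)
$x - \left(4018 + 512\right) = 5656 - \left(4018 + 512\right) = 5656 - 4530 = 1126$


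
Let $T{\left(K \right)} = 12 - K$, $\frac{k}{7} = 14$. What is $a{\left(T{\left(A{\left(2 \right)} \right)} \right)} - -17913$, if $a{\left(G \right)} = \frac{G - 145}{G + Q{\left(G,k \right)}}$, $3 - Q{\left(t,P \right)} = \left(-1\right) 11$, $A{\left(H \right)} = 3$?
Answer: $\frac{411863}{23} \approx 17907.0$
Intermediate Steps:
$k = 98$ ($k = 7 \cdot 14 = 98$)
$Q{\left(t,P \right)} = 14$ ($Q{\left(t,P \right)} = 3 - \left(-1\right) 11 = 3 - -11 = 3 + 11 = 14$)
$a{\left(G \right)} = \frac{-145 + G}{14 + G}$ ($a{\left(G \right)} = \frac{G - 145}{G + 14} = \frac{-145 + G}{14 + G}$)
$a{\left(T{\left(A{\left(2 \right)} \right)} \right)} - -17913 = \frac{-145 + \left(12 - 3\right)}{14 + \left(12 - 3\right)} - -17913 = \frac{-145 + \left(12 - 3\right)}{14 + \left(12 - 3\right)} + 17913 = \frac{-145 + 9}{14 + 9} + 17913 = \frac{1}{23} \left(-136\right) + 17913 = - \frac{136}{23} + 17913 = \frac{411863}{23}$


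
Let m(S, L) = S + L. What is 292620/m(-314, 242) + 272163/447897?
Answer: -3640111789/895794 ≈ -4063.6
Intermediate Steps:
m(S, L) = L + S
292620/m(-314, 242) + 272163/447897 = 292620/(242 - 314) + 272163/447897 = 292620/(-72) + 272163*(1/447897) = 292620*(-1/72) + 90721/149299 = -24385/6 + 90721/149299 = -3640111789/895794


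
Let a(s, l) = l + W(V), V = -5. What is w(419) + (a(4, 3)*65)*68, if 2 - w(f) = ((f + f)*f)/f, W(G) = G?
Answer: -9676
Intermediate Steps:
w(f) = 2 - 2*f (w(f) = 2 - (f + f)*f/f = 2 - (2*f)*f/f = 2 - 2*f²/f = 2 - 2*f)
a(s, l) = -5 + l (a(s, l) = l - 5 = -5 + l)
w(419) + (a(4, 3)*65)*68 = (2 - 2*419) + ((-5 + 3)*65)*68 = (2 - 838) - 2*65*68 = -836 - 130*68 = -836 - 8840 = -9676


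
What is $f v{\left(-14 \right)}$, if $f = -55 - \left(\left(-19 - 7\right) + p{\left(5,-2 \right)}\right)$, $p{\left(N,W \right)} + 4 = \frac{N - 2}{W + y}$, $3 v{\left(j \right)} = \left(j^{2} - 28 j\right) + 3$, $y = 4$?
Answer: $- \frac{10441}{2} \approx -5220.5$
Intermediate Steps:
$v{\left(j \right)} = 1 - \frac{28 j}{3} + \frac{j^{2}}{3}$ ($v{\left(j \right)} = \frac{\left(j^{2} - 28 j\right) + 3}{3} = \frac{3 + j^{2} - 28 j}{3} = 1 - \frac{28 j}{3} + \frac{j^{2}}{3}$)
$p{\left(N,W \right)} = -4 + \frac{-2 + N}{4 + W}$ ($p{\left(N,W \right)} = -4 + \frac{N - 2}{W + 4} = -4 + \frac{-2 + N}{4 + W}$)
$f = - \frac{53}{2}$ ($f = -55 - \left(\left(-19 - 7\right) + \frac{-18 + 5 - -8}{4 - 2}\right) = -55 - \left(-26 + \frac{-18 + 5 + 8}{2}\right) = -55 - \left(-26 + \frac{1}{2} \left(-5\right)\right) = -55 - \left(-26 - \frac{5}{2}\right) = -55 - - \frac{57}{2} = -55 + \frac{57}{2} = - \frac{53}{2} \approx -26.5$)
$f v{\left(-14 \right)} = - \frac{53 \left(1 - - \frac{392}{3} + \frac{\left(-14\right)^{2}}{3}\right)}{2} = - \frac{53 \left(1 + \frac{392}{3} + \frac{1}{3} \cdot 196\right)}{2} = - \frac{53 \left(1 + \frac{392}{3} + \frac{196}{3}\right)}{2} = \left(- \frac{53}{2}\right) 197 = - \frac{10441}{2}$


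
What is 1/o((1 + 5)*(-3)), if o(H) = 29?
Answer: 1/29 ≈ 0.034483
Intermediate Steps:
1/o((1 + 5)*(-3)) = 1/29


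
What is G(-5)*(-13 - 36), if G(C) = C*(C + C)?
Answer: -2450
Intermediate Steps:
G(C) = 2*C² (G(C) = C*(2*C) = 2*C²)
G(-5)*(-13 - 36) = (2*(-5)²)*(-13 - 36) = (2*25)*(-49) = 50*(-49) = -2450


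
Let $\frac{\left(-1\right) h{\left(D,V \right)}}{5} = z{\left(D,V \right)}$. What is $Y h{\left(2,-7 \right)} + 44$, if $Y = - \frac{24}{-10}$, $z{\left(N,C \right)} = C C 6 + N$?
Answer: $-3508$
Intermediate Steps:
$z{\left(N,C \right)} = N + 6 C^{2}$ ($z{\left(N,C \right)} = C^{2} \cdot 6 + N = 6 C^{2} + N = N + 6 C^{2}$)
$h{\left(D,V \right)} = - 30 V^{2} - 5 D$ ($h{\left(D,V \right)} = - 5 \left(D + 6 V^{2}\right) = - 30 V^{2} - 5 D$)
$Y = \frac{12}{5}$ ($Y = \left(-24\right) \left(- \frac{1}{10}\right) = \frac{12}{5} \approx 2.4$)
$Y h{\left(2,-7 \right)} + 44 = \frac{12 \left(- 30 \left(-7\right)^{2} - 10\right)}{5} + 44 = \frac{12 \left(\left(-30\right) 49 - 10\right)}{5} + 44 = \frac{12 \left(-1470 - 10\right)}{5} + 44 = \frac{12}{5} \left(-1480\right) + 44 = -3552 + 44 = -3508$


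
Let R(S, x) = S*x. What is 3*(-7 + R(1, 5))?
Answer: -6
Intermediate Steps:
3*(-7 + R(1, 5)) = 3*(-7 + 1*5) = 3*(-7 + 5) = 3*(-2) = -6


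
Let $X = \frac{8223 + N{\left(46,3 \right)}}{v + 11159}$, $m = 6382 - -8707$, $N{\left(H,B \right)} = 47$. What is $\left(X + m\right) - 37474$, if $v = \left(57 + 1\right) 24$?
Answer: $- \frac{280945865}{12551} \approx -22384.0$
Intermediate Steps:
$m = 15089$ ($m = 6382 + 8707 = 15089$)
$v = 1392$ ($v = 58 \cdot 24 = 1392$)
$X = \frac{8270}{12551}$ ($X = \frac{8223 + 47}{1392 + 11159} = \frac{8270}{12551} \approx 0.65891$)
$\left(X + m\right) - 37474 = \left(\frac{8270}{12551} + 15089\right) - 37474 = \frac{189390309}{12551} - 37474 = - \frac{280945865}{12551}$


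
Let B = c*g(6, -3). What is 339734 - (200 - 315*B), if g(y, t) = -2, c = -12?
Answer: 347094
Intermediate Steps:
B = 24 (B = -12*(-2) = 24)
339734 - (200 - 315*B) = 339734 - (200 - 315*24) = 339734 - (200 - 7560) = 339734 - 1*(-7360) = 339734 + 7360 = 347094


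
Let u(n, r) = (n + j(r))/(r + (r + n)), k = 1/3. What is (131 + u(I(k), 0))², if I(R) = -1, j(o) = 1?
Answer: 17161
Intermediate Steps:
k = ⅓ ≈ 0.33333
u(n, r) = (1 + n)/(n + 2*r) (u(n, r) = (n + 1)/(r + (r + n)) = (1 + n)/(r + (n + r)) = (1 + n)/(n + 2*r))
(131 + u(I(k), 0))² = (131 + (1 - 1)/(-1 + 2*0))² = (131 + 0/(-1 + 0))² = (131 + 0/(-1))² = (131 - 1*0)² = (131 + 0)² = 131² = 17161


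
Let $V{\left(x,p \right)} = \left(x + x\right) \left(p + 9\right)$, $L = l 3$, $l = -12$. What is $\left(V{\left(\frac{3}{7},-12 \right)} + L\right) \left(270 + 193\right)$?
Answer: $- \frac{125010}{7} \approx -17859.0$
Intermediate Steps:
$L = -36$ ($L = \left(-12\right) 3 = -36$)
$V{\left(x,p \right)} = 2 x \left(9 + p\right)$
$\left(V{\left(\frac{3}{7},-12 \right)} + L\right) \left(270 + 193\right) = \left(2 \cdot \frac{3}{7} \left(9 - 12\right) - 36\right) \left(270 + 193\right) = \left(2 \cdot 3 \cdot \frac{1}{7} \left(-3\right) - 36\right) 463 = \left(2 \cdot \frac{3}{7} \left(-3\right) - 36\right) 463 = \left(- \frac{18}{7} - 36\right) 463 = \left(- \frac{270}{7}\right) 463 = - \frac{125010}{7}$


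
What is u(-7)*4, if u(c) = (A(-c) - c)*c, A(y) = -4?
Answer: -84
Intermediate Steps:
u(c) = c*(-4 - c) (u(c) = (-4 - c)*c = c*(-4 - c))
u(-7)*4 = -1*(-7)*(4 - 7)*4 = -1*(-7)*(-3)*4 = -21*4 = -84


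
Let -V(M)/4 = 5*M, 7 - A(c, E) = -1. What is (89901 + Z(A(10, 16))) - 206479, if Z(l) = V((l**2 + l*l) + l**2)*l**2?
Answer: -362338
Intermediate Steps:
A(c, E) = 8 (A(c, E) = 7 - 1*(-1) = 7 + 1 = 8)
V(M) = -20*M
Z(l) = -60*l**4 (Z(l) = (-20*((l**2 + l*l) + l**2))*l**2 = (-20*((l**2 + l**2) + l**2))*l**2 = (-20*(2*l**2 + l**2))*l**2 = (-60*l**2)*l**2 = -60*l**4)
(89901 + Z(A(10, 16))) - 206479 = (89901 - 60*8**4) - 206479 = (89901 - 60*4096) - 206479 = (89901 - 245760) - 206479 = -155859 - 206479 = -362338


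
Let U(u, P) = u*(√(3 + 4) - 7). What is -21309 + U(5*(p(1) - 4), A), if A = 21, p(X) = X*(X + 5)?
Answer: -21379 + 10*√7 ≈ -21353.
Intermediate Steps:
p(X) = X*(5 + X)
U(u, P) = u*(-7 + √7) (U(u, P) = u*(√7 - 7) = u*(-7 + √7))
-21309 + U(5*(p(1) - 4), A) = -21309 + (5*(1*(5 + 1) - 4))*(-7 + √7) = -21309 + (5*(1*6 - 4))*(-7 + √7) = -21309 + (5*(6 - 4))*(-7 + √7) = -21309 + (5*2)*(-7 + √7) = -21309 + 10*(-7 + √7) = -21309 + (-70 + 10*√7) = -21379 + 10*√7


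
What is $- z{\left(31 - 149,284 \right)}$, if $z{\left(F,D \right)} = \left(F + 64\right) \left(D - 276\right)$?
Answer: $432$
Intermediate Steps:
$z{\left(F,D \right)} = \left(-276 + D\right) \left(64 + F\right)$ ($z{\left(F,D \right)} = \left(64 + F\right) \left(-276 + D\right) = \left(-276 + D\right) \left(64 + F\right)$)
$- z{\left(31 - 149,284 \right)} = - (-17664 - 276 \left(31 - 149\right) + 64 \cdot 284 + 284 \left(31 - 149\right)) = - (-17664 - -32568 + 18176 + 284 \left(-118\right)) = - (-17664 + 32568 + 18176 - 33512) = \left(-1\right) \left(-432\right) = 432$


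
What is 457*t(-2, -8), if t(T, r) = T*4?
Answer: -3656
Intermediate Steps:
t(T, r) = 4*T
457*t(-2, -8) = 457*(4*(-2)) = 457*(-8) = -3656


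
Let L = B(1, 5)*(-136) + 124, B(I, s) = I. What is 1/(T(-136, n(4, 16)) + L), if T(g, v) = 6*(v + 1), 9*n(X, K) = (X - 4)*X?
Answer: -⅙ ≈ -0.16667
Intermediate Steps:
n(X, K) = X*(-4 + X)/9 (n(X, K) = ((X - 4)*X)/9 = ((-4 + X)*X)/9 = (X*(-4 + X))/9 = X*(-4 + X)/9)
T(g, v) = 6 + 6*v (T(g, v) = 6*(1 + v) = 6 + 6*v)
L = -12 (L = 1*(-136) + 124 = -136 + 124 = -12)
1/(T(-136, n(4, 16)) + L) = 1/((6 + 6*((⅑)*4*(-4 + 4))) - 12) = 1/((6 + 6*((⅑)*4*0)) - 12) = 1/((6 + 6*0) - 12) = 1/((6 + 0) - 12) = 1/(6 - 12) = 1/(-6) = -⅙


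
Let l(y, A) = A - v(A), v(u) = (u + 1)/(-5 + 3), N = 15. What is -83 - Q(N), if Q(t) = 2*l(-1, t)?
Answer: -129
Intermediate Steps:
v(u) = -½ - u/2 (v(u) = (1 + u)/(-2) = (1 + u)*(-½) = -½ - u/2)
l(y, A) = ½ + 3*A/2 (l(y, A) = A - (-½ - A/2) = A + (½ + A/2) = ½ + 3*A/2)
Q(t) = 1 + 3*t (Q(t) = 2*(½ + 3*t/2) = 1 + 3*t)
-83 - Q(N) = -83 - (1 + 3*15) = -83 - (1 + 45) = -83 - 1*46 = -83 - 46 = -129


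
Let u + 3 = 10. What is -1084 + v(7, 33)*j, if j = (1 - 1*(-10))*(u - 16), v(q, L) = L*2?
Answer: -7618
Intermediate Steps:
v(q, L) = 2*L
u = 7 (u = -3 + 10 = 7)
j = -99 (j = (1 - 1*(-10))*(7 - 16) = (1 + 10)*(-9) = 11*(-9) = -99)
-1084 + v(7, 33)*j = -1084 + (2*33)*(-99) = -1084 + 66*(-99) = -1084 - 6534 = -7618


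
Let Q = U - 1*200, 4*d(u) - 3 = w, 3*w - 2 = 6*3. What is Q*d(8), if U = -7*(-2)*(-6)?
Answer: -2059/3 ≈ -686.33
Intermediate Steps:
w = 20/3 (w = 2/3 + (6*3)/3 = 2/3 + (1/3)*18 = 2/3 + 6 = 20/3 ≈ 6.6667)
U = -84 (U = 14*(-6) = -84)
d(u) = 29/12 (d(u) = 3/4 + (1/4)*(20/3) = 3/4 + 5/3 = 29/12)
Q = -284 (Q = -84 - 1*200 = -84 - 200 = -284)
Q*d(8) = -284*29/12 = -2059/3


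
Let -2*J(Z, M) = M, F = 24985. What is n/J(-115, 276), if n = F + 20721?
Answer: -22853/69 ≈ -331.20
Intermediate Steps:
J(Z, M) = -M/2
n = 45706 (n = 24985 + 20721 = 45706)
n/J(-115, 276) = 45706/((-1/2*276)) = 45706/(-138) = 45706*(-1/138) = -22853/69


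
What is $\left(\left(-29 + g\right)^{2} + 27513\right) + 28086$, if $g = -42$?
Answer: $60640$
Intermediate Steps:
$\left(\left(-29 + g\right)^{2} + 27513\right) + 28086 = \left(\left(-29 - 42\right)^{2} + 27513\right) + 28086 = \left(\left(-71\right)^{2} + 27513\right) + 28086 = \left(5041 + 27513\right) + 28086 = 32554 + 28086 = 60640$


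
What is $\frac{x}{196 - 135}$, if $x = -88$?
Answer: $- \frac{88}{61} \approx -1.4426$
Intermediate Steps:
$\frac{x}{196 - 135} = \frac{1}{196 - 135} \left(-88\right) = \frac{1}{61} \left(-88\right) = - \frac{88}{61}$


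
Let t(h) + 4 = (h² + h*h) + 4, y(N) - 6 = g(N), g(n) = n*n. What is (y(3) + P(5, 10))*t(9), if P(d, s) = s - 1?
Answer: 3888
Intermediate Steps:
P(d, s) = -1 + s
g(n) = n²
y(N) = 6 + N²
t(h) = 2*h² (t(h) = -4 + ((h² + h*h) + 4) = -4 + ((h² + h²) + 4) = -4 + (2*h² + 4) = -4 + (4 + 2*h²) = 2*h²)
(y(3) + P(5, 10))*t(9) = ((6 + 3²) + (-1 + 10))*(2*9²) = ((6 + 9) + 9)*(2*81) = (15 + 9)*162 = 24*162 = 3888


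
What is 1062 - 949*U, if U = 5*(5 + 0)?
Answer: -22663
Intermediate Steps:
U = 25 (U = 5*5 = 25)
1062 - 949*U = 1062 - 949*25 = 1062 - 23725 = -22663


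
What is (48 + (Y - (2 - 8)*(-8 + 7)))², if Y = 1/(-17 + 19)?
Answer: 7225/4 ≈ 1806.3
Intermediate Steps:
Y = ½ (Y = 1/2 = ½ ≈ 0.50000)
(48 + (Y - (2 - 8)*(-8 + 7)))² = (48 + (½ - (2 - 8)*(-8 + 7)))² = (48 + (½ - (-6)*(-1)))² = (48 + (½ - 1*6))² = (48 + (½ - 6))² = (48 - 11/2)² = (85/2)² = 7225/4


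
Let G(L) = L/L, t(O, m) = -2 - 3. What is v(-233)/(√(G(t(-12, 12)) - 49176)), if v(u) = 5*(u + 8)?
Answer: 225*I*√1967/1967 ≈ 5.0732*I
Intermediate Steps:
v(u) = 40 + 5*u (v(u) = 5*(8 + u) = 40 + 5*u)
t(O, m) = -5
G(L) = 1
v(-233)/(√(G(t(-12, 12)) - 49176)) = (40 + 5*(-233))/(√(1 - 49176)) = (40 - 1165)/(√(-49175)) = -1125*(-I*√1967/9835) = -(-225)*I*√1967/1967 = 225*I*√1967/1967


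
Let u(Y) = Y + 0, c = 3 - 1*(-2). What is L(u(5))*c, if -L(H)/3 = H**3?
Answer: -1875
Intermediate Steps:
c = 5 (c = 3 + 2 = 5)
u(Y) = Y
L(H) = -3*H**3
L(u(5))*c = -3*5**3*5 = -3*125*5 = -375*5 = -1875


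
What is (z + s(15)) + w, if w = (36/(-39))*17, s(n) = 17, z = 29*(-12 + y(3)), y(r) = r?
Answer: -3376/13 ≈ -259.69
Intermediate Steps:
z = -261 (z = 29*(-12 + 3) = 29*(-9) = -261)
w = -204/13 (w = (36*(-1/39))*17 = -12/13*17 = -204/13 ≈ -15.692)
(z + s(15)) + w = (-261 + 17) - 204/13 = -244 - 204/13 = -3376/13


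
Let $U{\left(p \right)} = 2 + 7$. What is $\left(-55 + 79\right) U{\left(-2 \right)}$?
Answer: $216$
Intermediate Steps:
$U{\left(p \right)} = 9$
$\left(-55 + 79\right) U{\left(-2 \right)} = \left(-55 + 79\right) 9 = 24 \cdot 9 = 216$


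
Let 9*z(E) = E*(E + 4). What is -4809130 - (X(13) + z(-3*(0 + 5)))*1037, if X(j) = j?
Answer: -14524868/3 ≈ -4.8416e+6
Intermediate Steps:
z(E) = E*(4 + E)/9 (z(E) = (E*(E + 4))/9 = (E*(4 + E))/9 = E*(4 + E)/9)
-4809130 - (X(13) + z(-3*(0 + 5)))*1037 = -4809130 - (13 + (-3*(0 + 5))*(4 - 3*(0 + 5))/9)*1037 = -4809130 - (13 + (-3*5)*(4 - 3*5)/9)*1037 = -4809130 - (13 + (⅑)*(-15)*(4 - 15))*1037 = -4809130 - (13 + (⅑)*(-15)*(-11))*1037 = -4809130 - (13 + 55/3)*1037 = -4809130 - 94*1037/3 = -4809130 - 1*97478/3 = -4809130 - 97478/3 = -14524868/3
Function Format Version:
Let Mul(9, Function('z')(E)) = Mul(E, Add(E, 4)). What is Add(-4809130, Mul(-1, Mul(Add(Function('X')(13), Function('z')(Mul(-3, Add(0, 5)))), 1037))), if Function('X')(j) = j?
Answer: Rational(-14524868, 3) ≈ -4.8416e+6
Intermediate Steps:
Function('z')(E) = Mul(Rational(1, 9), E, Add(4, E)) (Function('z')(E) = Mul(Rational(1, 9), Mul(E, Add(E, 4))) = Mul(Rational(1, 9), Mul(E, Add(4, E))) = Mul(Rational(1, 9), E, Add(4, E)))
Add(-4809130, Mul(-1, Mul(Add(Function('X')(13), Function('z')(Mul(-3, Add(0, 5)))), 1037))) = Add(-4809130, Mul(-1, Mul(Add(13, Mul(Rational(1, 9), Mul(-3, Add(0, 5)), Add(4, Mul(-3, Add(0, 5))))), 1037))) = Add(-4809130, Mul(-1, Mul(Add(13, Mul(Rational(1, 9), Mul(-3, 5), Add(4, Mul(-3, 5)))), 1037))) = Add(-4809130, Mul(-1, Mul(Add(13, Mul(Rational(1, 9), -15, Add(4, -15))), 1037))) = Add(-4809130, Mul(-1, Mul(Add(13, Mul(Rational(1, 9), -15, -11)), 1037))) = Add(-4809130, Mul(-1, Mul(Add(13, Rational(55, 3)), 1037))) = Add(-4809130, Mul(-1, Mul(Rational(94, 3), 1037))) = Add(-4809130, Mul(-1, Rational(97478, 3))) = Add(-4809130, Rational(-97478, 3)) = Rational(-14524868, 3)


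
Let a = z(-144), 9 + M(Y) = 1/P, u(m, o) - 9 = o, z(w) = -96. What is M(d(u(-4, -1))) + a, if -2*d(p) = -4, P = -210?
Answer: -22051/210 ≈ -105.00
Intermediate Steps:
u(m, o) = 9 + o
d(p) = 2 (d(p) = -½*(-4) = 2)
M(Y) = -1891/210 (M(Y) = -9 + 1/(-210) = -9 - 1/210 = -1891/210)
a = -96
M(d(u(-4, -1))) + a = -1891/210 - 96 = -22051/210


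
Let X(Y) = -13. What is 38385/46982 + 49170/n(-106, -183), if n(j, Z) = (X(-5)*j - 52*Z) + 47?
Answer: 910025075/171343354 ≈ 5.3111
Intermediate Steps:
n(j, Z) = 47 - 52*Z - 13*j (n(j, Z) = (-13*j - 52*Z) + 47 = (-52*Z - 13*j) + 47 = 47 - 52*Z - 13*j)
38385/46982 + 49170/n(-106, -183) = 38385/46982 + 49170/(47 - 52*(-183) - 13*(-106)) = 38385*(1/46982) + 49170/(47 + 9516 + 1378) = 38385/46982 + 49170/10941 = 38385/46982 + 49170*(1/10941) = 38385/46982 + 16390/3647 = 910025075/171343354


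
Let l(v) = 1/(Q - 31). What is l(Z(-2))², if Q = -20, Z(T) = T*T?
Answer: 1/2601 ≈ 0.00038447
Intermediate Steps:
Z(T) = T²
l(v) = -1/51 (l(v) = 1/(-20 - 31) = 1/(-51) = -1/51)
l(Z(-2))² = (-1/51)² = 1/2601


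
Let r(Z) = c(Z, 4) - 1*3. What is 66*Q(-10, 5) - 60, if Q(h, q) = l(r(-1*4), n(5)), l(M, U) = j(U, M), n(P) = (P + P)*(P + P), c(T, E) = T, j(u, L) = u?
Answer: 6540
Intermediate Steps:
n(P) = 4*P² (n(P) = (2*P)*(2*P) = 4*P²)
r(Z) = -3 + Z (r(Z) = Z - 1*3 = Z - 3 = -3 + Z)
l(M, U) = U
Q(h, q) = 100 (Q(h, q) = 4*5² = 4*25 = 100)
66*Q(-10, 5) - 60 = 66*100 - 60 = 6600 - 60 = 6540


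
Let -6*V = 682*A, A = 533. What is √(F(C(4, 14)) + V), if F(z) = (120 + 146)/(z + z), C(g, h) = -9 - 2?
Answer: I*√65989506/33 ≈ 246.16*I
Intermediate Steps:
C(g, h) = -11
F(z) = 133/z (F(z) = 266/((2*z)) = 266*(1/(2*z)) = 133/z)
V = -181753/3 (V = -341*533/3 = -⅙*363506 = -181753/3 ≈ -60584.)
√(F(C(4, 14)) + V) = √(133/(-11) - 181753/3) = √(133*(-1/11) - 181753/3) = √(-133/11 - 181753/3) = √(-1999682/33) = I*√65989506/33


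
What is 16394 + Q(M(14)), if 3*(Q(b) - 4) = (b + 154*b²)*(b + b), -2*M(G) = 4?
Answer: 46738/3 ≈ 15579.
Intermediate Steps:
M(G) = -2 (M(G) = -½*4 = -2)
Q(b) = 4 + 2*b*(b + 154*b²)/3 (Q(b) = 4 + ((b + 154*b²)*(b + b))/3 = 4 + ((b + 154*b²)*(2*b))/3 = 4 + (2*b*(b + 154*b²))/3 = 4 + 2*b*(b + 154*b²)/3)
16394 + Q(M(14)) = 16394 + (4 + (⅔)*(-2)² + (308/3)*(-2)³) = 16394 + (4 + (⅔)*4 + (308/3)*(-8)) = 16394 + (4 + 8/3 - 2464/3) = 16394 - 2444/3 = 46738/3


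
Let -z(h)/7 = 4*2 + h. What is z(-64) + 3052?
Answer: 3444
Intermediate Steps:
z(h) = -56 - 7*h (z(h) = -7*(4*2 + h) = -7*(8 + h) = -56 - 7*h)
z(-64) + 3052 = (-56 - 7*(-64)) + 3052 = (-56 + 448) + 3052 = 392 + 3052 = 3444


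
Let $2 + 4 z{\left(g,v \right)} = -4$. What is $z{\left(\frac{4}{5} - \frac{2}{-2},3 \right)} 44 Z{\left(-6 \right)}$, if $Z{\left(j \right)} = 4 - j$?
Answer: $-660$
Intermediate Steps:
$z{\left(g,v \right)} = - \frac{3}{2}$ ($z{\left(g,v \right)} = - \frac{1}{2} + \frac{1}{4} \left(-4\right) = - \frac{1}{2} - 1 = - \frac{3}{2}$)
$z{\left(\frac{4}{5} - \frac{2}{-2},3 \right)} 44 Z{\left(-6 \right)} = \left(- \frac{3}{2}\right) 44 \left(4 - -6\right) = - 66 \left(4 + 6\right) = \left(-66\right) 10 = -660$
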